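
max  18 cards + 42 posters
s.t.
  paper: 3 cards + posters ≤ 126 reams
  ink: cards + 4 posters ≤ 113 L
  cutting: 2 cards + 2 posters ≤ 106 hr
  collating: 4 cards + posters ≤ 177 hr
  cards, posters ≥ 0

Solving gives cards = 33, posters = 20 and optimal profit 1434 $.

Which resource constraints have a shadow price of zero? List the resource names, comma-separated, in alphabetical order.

paper: 119/126 (slack 7)
ink: 113/113 (binding)
cutting: 106/106 (binding)
collating: 152/177 (slack 25)
By complementary slackness, a constraint with positive slack has shadow price 0 → collating, paper.

collating, paper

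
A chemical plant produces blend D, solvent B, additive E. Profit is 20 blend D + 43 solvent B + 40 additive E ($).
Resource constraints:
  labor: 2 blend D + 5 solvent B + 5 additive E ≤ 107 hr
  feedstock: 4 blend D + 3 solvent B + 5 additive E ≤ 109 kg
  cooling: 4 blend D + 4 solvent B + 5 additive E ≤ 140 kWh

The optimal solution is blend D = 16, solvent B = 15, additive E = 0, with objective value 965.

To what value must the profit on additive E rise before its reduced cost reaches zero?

45

Check each constraint at x*: labor 107/107 (tight); feedstock 109/109 (tight); cooling 124/140 (slack 16).
Since cooling is not tight, its dual is 0.
The binding rows give the dual system: 2·y_labor + 4·y_feedstock = 20 and 5·y_labor + 3·y_feedstock = 43.
This yields shadow prices y_labor = 8, y_feedstock = 1.
additive E enters the basis when its profit ≥ yᵀa₃ = 8·5 + 1·5 = 45.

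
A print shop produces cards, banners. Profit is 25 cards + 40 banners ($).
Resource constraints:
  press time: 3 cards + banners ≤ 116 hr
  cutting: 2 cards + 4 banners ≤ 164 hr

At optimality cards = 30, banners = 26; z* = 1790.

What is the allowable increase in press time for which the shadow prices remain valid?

Binding constraints: press time, cutting. The basis is B = [[3,1],[2,4]] with det 10.
Per unit increase in press time, x* moves by d = (0.4, -0.2).
The basis stays optimal until banners reaches 0; allowable increase = 130 hr.

130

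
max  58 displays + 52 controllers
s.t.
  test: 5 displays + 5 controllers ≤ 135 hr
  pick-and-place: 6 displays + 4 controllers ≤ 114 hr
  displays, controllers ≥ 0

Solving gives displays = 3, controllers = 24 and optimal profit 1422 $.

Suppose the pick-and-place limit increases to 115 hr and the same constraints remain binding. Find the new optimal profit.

At the optimum: test uses 135 of 135 (binding); pick-and-place uses 114 of 114 (binding).
Dual feasibility on the basic columns requires 5·y_test + 6·y_pick-and-place = 58, 5·y_test + 4·y_pick-and-place = 52.
Solving: y_test = 8, y_pick-and-place = 3.
Δz = y_pick-and-place·Δb = 3 × (1) = 3, so new z* = 1422 + 3 = 1425.

1425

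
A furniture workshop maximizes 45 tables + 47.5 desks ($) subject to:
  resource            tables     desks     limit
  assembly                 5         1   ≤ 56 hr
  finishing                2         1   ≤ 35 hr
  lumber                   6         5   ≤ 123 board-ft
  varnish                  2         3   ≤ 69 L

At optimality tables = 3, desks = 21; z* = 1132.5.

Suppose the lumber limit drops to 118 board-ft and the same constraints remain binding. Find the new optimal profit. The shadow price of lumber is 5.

Δb = -5, so new z* = 1132.5 + (5)·(-5) = 1132.5 − 25 = 1107.5.

1107.5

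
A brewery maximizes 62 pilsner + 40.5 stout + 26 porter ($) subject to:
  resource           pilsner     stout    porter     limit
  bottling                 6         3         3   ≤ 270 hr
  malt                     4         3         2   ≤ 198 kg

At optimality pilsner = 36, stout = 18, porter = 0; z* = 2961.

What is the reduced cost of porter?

Both bottling and malt are binding at x*.
From A_Bᵀ y = c: 6·y_bottling + 4·y_malt = 62; 3·y_bottling + 3·y_malt = 40.5.
This yields shadow prices y_bottling = 4, y_malt = 9.5.
Reduced cost of porter: c₃ − yᵀa₃ = 26 − (4·3 + 9.5·2) = 26 − 31 = -5.

-5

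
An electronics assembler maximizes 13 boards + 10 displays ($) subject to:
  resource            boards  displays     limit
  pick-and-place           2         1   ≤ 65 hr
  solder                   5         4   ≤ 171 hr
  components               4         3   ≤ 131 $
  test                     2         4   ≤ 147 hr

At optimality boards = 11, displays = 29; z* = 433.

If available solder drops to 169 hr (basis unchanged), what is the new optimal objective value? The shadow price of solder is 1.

431

Δb = -2, so new z* = 433 + (1)·(-2) = 433 − 2 = 431.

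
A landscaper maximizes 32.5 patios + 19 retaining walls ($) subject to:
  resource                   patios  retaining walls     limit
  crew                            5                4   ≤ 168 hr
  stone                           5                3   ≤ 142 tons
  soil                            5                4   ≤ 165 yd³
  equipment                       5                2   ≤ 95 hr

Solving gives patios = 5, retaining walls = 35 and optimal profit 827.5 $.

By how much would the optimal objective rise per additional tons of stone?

0

Binding: soil and equipment. Non-binding: crew (3 unused), stone (12 unused).
Slack constraints have shadow price 0 (complementary slackness).
The binding rows give the dual system: 5·y_soil + 5·y_equipment = 32.5 and 4·y_soil + 2·y_equipment = 19.
→ y_soil = 3 and y_equipment = 3.5.
Shadow price of stone = 0.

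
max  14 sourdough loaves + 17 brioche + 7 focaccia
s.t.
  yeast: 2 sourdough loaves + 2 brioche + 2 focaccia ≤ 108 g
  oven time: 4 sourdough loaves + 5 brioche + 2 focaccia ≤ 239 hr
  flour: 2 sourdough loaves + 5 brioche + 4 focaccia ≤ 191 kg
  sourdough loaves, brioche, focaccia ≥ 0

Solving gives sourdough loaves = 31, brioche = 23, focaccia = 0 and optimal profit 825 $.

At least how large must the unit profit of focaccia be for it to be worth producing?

8

Check each constraint at x*: yeast 108/108 (tight); oven time 239/239 (tight); flour 177/191 (slack 14).
Since flour is not tight, its dual is 0.
Dual feasibility on the basic columns requires 2·y_yeast + 4·y_oven time = 14, 2·y_yeast + 5·y_oven time = 17.
→ y_yeast = 1 and y_oven time = 3.
focaccia enters the basis when its profit ≥ yᵀa₃ = 1·2 + 3·2 = 8.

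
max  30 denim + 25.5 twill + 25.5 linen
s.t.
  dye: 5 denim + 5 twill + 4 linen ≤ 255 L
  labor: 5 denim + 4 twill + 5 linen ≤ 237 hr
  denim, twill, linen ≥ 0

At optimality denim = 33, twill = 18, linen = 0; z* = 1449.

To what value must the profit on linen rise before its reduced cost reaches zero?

Both dye and labor are binding at x*.
Dual feasibility on the basic columns requires 5·y_dye + 5·y_labor = 30, 5·y_dye + 4·y_labor = 25.5.
→ y_dye = 1.5 and y_labor = 4.5.
linen enters the basis when its profit ≥ yᵀa₃ = 1.5·4 + 4.5·5 = 28.5.

28.5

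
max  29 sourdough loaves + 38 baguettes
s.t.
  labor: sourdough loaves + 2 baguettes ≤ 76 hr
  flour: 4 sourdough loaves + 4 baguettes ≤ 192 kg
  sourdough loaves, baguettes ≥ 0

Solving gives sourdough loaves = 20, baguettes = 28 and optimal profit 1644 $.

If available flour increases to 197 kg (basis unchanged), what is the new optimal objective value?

Check each constraint at x*: labor 76/76 (tight); flour 192/192 (tight).
From A_Bᵀ y = c: 1·y_labor + 4·y_flour = 29; 2·y_labor + 4·y_flour = 38.
Solving: y_labor = 9, y_flour = 5.
Δz = y_flour·Δb = 5 × (5) = 25, so new z* = 1644 + 25 = 1669.

1669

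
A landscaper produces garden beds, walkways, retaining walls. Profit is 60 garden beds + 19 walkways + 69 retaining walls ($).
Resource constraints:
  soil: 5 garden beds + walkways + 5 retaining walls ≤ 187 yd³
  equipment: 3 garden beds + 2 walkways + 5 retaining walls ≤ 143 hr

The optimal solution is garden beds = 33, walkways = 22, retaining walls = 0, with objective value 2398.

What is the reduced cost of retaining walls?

At the optimum: soil uses 187 of 187 (binding); equipment uses 143 of 143 (binding).
The binding rows give the dual system: 5·y_soil + 3·y_equipment = 60 and 1·y_soil + 2·y_equipment = 19.
Solving: y_soil = 9, y_equipment = 5.
Reduced cost of retaining walls: c₃ − yᵀa₃ = 69 − (9·5 + 5·5) = 69 − 70 = -1.

-1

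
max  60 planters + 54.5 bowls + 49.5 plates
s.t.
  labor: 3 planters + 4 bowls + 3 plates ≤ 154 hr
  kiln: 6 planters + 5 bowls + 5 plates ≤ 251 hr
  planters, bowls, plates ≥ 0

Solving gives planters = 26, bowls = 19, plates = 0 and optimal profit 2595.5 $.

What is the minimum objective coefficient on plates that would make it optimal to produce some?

Both labor and kiln are binding at x*.
Dual feasibility on the basic columns requires 3·y_labor + 6·y_kiln = 60, 4·y_labor + 5·y_kiln = 54.5.
This yields shadow prices y_labor = 3, y_kiln = 8.5.
plates enters the basis when its profit ≥ yᵀa₃ = 3·3 + 8.5·5 = 51.5.

51.5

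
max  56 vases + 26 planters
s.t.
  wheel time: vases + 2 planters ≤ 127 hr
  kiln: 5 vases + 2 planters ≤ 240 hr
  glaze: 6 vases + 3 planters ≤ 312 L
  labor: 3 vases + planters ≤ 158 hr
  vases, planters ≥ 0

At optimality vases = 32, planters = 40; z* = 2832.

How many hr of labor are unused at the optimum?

labor used = 3·32 + 1·40 = 136; slack = 158 − 136 = 22.

22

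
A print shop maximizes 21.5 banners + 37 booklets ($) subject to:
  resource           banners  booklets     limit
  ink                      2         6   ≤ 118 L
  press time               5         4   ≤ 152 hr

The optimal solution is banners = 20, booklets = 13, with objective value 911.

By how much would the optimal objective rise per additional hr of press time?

2.5

At the optimum: ink uses 118 of 118 (binding); press time uses 152 of 152 (binding).
From A_Bᵀ y = c: 2·y_ink + 5·y_press time = 21.5; 6·y_ink + 4·y_press time = 37.
Solving: y_ink = 4.5, y_press time = 2.5.
Shadow price of press time = 2.5.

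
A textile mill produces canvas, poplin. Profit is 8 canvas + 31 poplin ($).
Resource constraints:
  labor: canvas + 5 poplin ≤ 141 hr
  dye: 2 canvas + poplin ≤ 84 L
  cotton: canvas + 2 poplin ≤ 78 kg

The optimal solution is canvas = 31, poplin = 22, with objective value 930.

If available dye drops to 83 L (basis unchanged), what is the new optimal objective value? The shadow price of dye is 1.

929

Δb = -1, so new z* = 930 + (1)·(-1) = 930 − 1 = 929.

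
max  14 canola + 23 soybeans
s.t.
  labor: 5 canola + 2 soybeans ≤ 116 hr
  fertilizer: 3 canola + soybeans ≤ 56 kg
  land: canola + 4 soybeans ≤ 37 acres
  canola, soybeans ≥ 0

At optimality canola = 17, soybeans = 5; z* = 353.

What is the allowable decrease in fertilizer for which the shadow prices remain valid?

Binding constraints: fertilizer, land. The basis is B = [[3,1],[1,4]] with det 11.
Per unit decrease in fertilizer, x* moves by d = (-0.3636, 0.0909).
The basis stays optimal until canola reaches 0; allowable decrease = 46.75 kg.

46.75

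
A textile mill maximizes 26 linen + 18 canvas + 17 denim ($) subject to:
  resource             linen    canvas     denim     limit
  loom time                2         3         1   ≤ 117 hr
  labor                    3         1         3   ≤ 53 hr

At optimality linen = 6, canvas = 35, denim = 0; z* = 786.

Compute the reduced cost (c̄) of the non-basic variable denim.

-5

Check each constraint at x*: loom time 117/117 (tight); labor 53/53 (tight).
Dual feasibility on the basic columns requires 2·y_loom time + 3·y_labor = 26, 3·y_loom time + 1·y_labor = 18.
→ y_loom time = 4 and y_labor = 6.
Reduced cost of denim: c₃ − yᵀa₃ = 17 − (4·1 + 6·3) = 17 − 22 = -5.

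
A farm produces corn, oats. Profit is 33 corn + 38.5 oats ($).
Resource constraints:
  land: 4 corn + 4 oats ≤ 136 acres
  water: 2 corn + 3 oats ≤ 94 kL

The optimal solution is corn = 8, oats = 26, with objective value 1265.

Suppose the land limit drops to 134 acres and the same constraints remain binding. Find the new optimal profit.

1254

Both land and water are binding at x*.
The binding rows give the dual system: 4·y_land + 2·y_water = 33 and 4·y_land + 3·y_water = 38.5.
→ y_land = 5.5 and y_water = 5.5.
Δz = y_land·Δb = 5.5 × (-2) = -11, so new z* = 1265 − 11 = 1254.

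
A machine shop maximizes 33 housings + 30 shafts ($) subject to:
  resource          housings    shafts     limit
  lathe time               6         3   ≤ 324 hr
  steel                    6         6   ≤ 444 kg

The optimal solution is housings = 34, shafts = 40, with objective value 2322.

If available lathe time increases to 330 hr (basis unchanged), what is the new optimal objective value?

2328

At the optimum: lathe time uses 324 of 324 (binding); steel uses 444 of 444 (binding).
From A_Bᵀ y = c: 6·y_lathe time + 6·y_steel = 33; 3·y_lathe time + 6·y_steel = 30.
→ y_lathe time = 1 and y_steel = 4.5.
Δz = y_lathe time·Δb = 1 × (6) = 6, so new z* = 2322 + 6 = 2328.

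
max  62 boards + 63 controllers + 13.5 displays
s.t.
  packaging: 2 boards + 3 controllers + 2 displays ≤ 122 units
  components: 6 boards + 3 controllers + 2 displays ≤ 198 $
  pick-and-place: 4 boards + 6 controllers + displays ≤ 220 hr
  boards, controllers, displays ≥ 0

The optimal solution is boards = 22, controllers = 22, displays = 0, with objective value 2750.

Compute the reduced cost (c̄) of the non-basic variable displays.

-4.5

At the optimum: packaging uses 110 of 122 (slack = 12); components uses 198 of 198 (binding); pick-and-place uses 220 of 220 (binding).
Since packaging is not tight, its dual is 0.
The binding rows give the dual system: 6·y_components + 4·y_pick-and-place = 62 and 3·y_components + 6·y_pick-and-place = 63.
→ y_components = 5 and y_pick-and-place = 8.
Reduced cost of displays: c₃ − yᵀa₃ = 13.5 − (5·2 + 8·1) = 13.5 − 18 = -4.5.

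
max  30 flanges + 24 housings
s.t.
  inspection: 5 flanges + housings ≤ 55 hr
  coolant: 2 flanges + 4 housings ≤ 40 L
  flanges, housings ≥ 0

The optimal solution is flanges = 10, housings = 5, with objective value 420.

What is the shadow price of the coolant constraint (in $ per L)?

Both inspection and coolant are binding at x*.
From A_Bᵀ y = c: 5·y_inspection + 2·y_coolant = 30; 1·y_inspection + 4·y_coolant = 24.
Solving: y_inspection = 4, y_coolant = 5.
Shadow price of coolant = 5.

5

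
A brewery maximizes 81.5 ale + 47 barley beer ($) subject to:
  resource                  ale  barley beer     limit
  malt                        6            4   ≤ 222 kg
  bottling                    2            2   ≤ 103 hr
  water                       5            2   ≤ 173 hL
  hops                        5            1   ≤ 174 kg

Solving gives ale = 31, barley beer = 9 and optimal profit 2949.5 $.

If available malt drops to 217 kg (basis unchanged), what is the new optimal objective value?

2904.5

Binding: malt and water. Non-binding: bottling (23 unused), hops (10 unused).
Since bottling, hops are not tight, their duals are 0.
The binding rows give the dual system: 6·y_malt + 5·y_water = 81.5 and 4·y_malt + 2·y_water = 47.
Solving: y_malt = 9, y_water = 5.5.
Δz = y_malt·Δb = 9 × (-5) = -45, so new z* = 2949.5 − 45 = 2904.5.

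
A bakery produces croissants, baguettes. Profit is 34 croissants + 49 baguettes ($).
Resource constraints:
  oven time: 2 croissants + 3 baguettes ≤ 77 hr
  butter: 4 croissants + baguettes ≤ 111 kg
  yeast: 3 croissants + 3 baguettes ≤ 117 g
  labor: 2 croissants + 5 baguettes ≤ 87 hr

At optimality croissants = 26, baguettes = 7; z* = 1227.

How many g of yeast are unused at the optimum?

18

yeast used = 3·26 + 3·7 = 99; slack = 117 − 99 = 18.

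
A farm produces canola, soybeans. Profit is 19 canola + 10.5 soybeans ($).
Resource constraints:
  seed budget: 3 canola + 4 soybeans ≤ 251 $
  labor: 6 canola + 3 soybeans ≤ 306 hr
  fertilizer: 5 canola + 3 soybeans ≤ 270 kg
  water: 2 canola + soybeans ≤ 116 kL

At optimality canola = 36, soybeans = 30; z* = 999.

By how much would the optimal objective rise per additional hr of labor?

1.5

Check each constraint at x*: seed budget 228/251 (slack 23); labor 306/306 (tight); fertilizer 270/270 (tight); water 102/116 (slack 14).
Since seed budget, water are not tight, their duals are 0.
Dual feasibility on the basic columns requires 6·y_labor + 5·y_fertilizer = 19, 3·y_labor + 3·y_fertilizer = 10.5.
This yields shadow prices y_labor = 1.5, y_fertilizer = 2.
Shadow price of labor = 1.5.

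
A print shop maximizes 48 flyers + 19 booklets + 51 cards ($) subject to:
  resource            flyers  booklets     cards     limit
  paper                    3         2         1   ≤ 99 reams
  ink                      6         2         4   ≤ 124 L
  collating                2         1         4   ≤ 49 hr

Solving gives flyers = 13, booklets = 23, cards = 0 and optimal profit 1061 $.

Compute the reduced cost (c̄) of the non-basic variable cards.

-5

At the optimum: paper uses 85 of 99 (slack = 14); ink uses 124 of 124 (binding); collating uses 49 of 49 (binding).
Slack constraints have shadow price 0 (complementary slackness).
Dual feasibility on the basic columns requires 6·y_ink + 2·y_collating = 48, 2·y_ink + 1·y_collating = 19.
Solving: y_ink = 5, y_collating = 9.
Reduced cost of cards: c₃ − yᵀa₃ = 51 − (5·4 + 9·4) = 51 − 56 = -5.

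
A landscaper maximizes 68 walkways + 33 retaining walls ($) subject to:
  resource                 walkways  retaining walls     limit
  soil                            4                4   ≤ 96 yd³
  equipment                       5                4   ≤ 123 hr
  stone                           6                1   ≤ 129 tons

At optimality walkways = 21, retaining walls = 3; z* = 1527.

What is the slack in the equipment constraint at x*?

equipment used = 5·21 + 4·3 = 117; slack = 123 − 117 = 6.

6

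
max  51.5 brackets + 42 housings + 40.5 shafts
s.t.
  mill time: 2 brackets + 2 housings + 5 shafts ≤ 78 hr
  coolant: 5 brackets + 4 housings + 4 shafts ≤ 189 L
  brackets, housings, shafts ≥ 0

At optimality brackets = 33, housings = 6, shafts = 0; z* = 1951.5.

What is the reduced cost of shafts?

At the optimum: mill time uses 78 of 78 (binding); coolant uses 189 of 189 (binding).
The binding rows give the dual system: 2·y_mill time + 5·y_coolant = 51.5 and 2·y_mill time + 4·y_coolant = 42.
→ y_mill time = 2 and y_coolant = 9.5.
Reduced cost of shafts: c₃ − yᵀa₃ = 40.5 − (2·5 + 9.5·4) = 40.5 − 48 = -7.5.

-7.5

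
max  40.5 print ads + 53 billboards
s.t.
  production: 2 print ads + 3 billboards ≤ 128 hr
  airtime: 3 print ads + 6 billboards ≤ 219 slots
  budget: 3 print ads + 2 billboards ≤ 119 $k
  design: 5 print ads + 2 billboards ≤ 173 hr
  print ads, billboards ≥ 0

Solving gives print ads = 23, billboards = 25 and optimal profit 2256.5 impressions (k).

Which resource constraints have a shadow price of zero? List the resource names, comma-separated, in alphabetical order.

production: 121/128 (slack 7)
airtime: 219/219 (binding)
budget: 119/119 (binding)
design: 165/173 (slack 8)
By complementary slackness, a constraint with positive slack has shadow price 0 → design, production.

design, production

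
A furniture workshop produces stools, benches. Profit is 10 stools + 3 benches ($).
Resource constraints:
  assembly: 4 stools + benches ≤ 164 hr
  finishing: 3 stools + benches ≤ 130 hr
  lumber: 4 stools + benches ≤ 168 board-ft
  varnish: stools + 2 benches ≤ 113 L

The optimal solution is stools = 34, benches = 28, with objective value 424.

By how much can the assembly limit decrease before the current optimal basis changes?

Binding constraints: assembly, finishing. The basis is B = [[4,1],[3,1]] with det 1.
Per unit decrease in assembly, x* moves by d = (-1, 3).
The basis stays optimal until varnish becomes binding; allowable decrease = 4.6 hr.

4.6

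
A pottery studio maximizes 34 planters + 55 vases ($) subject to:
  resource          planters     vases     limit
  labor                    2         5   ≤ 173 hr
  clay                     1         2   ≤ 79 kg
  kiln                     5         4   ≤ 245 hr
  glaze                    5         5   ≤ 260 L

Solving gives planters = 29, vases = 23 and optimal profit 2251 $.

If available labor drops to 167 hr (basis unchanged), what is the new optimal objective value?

Binding: labor and glaze. Non-binding: clay (4 unused), kiln (8 unused).
By complementary slackness, y = 0 for the non-binding constraints.
Dual feasibility on the basic columns requires 2·y_labor + 5·y_glaze = 34, 5·y_labor + 5·y_glaze = 55.
Solving: y_labor = 7, y_glaze = 4.
Δz = y_labor·Δb = 7 × (-6) = -42, so new z* = 2251 − 42 = 2209.

2209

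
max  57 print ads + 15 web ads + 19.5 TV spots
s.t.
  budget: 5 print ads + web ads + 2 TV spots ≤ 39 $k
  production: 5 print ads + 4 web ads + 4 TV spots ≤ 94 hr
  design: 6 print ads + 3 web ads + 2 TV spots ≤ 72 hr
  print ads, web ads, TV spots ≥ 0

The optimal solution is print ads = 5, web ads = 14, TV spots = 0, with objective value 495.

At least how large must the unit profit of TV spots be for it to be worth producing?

Binding: budget and design. Non-binding: production (13 unused).
By complementary slackness, y = 0 for the non-binding constraint.
From A_Bᵀ y = c: 5·y_budget + 6·y_design = 57; 1·y_budget + 3·y_design = 15.
Solving: y_budget = 9, y_design = 2.
TV spots enters the basis when its profit ≥ yᵀa₃ = 9·2 + 2·2 = 22.

22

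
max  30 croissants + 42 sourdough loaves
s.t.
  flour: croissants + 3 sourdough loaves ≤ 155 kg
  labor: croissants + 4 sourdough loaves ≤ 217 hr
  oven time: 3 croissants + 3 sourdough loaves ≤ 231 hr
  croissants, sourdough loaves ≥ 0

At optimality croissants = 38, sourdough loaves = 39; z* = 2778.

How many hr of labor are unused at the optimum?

23

labor used = 1·38 + 4·39 = 194; slack = 217 − 194 = 23.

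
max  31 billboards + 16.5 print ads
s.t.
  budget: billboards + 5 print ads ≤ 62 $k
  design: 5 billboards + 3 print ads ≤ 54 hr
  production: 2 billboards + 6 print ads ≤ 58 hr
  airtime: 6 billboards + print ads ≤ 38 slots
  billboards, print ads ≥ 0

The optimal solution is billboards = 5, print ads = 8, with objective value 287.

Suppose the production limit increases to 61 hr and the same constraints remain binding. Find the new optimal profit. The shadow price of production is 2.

293

Δb = 3, so new z* = 287 + (2)·(3) = 287 + 6 = 293.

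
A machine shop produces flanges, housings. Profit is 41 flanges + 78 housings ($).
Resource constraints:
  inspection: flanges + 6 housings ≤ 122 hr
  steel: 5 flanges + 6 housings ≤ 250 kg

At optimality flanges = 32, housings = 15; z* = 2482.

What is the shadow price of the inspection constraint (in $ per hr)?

Check each constraint at x*: inspection 122/122 (tight); steel 250/250 (tight).
Dual feasibility on the basic columns requires 1·y_inspection + 5·y_steel = 41, 6·y_inspection + 6·y_steel = 78.
Solving: y_inspection = 6, y_steel = 7.
Shadow price of inspection = 6.

6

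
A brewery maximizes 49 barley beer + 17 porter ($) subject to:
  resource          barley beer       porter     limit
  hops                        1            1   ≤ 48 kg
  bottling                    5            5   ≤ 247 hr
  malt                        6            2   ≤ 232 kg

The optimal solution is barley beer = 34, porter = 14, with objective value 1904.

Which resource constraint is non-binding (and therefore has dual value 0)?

hops: 48/48 (binding)
bottling: 240/247 (slack 7)
malt: 232/232 (binding)
By complementary slackness, a constraint with positive slack has shadow price 0 → bottling.

bottling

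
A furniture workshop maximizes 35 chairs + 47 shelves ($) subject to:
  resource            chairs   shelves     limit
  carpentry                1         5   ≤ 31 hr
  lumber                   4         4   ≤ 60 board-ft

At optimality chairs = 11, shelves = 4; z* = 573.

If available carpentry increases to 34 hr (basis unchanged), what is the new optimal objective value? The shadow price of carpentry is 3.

Δb = 3, so new z* = 573 + (3)·(3) = 573 + 9 = 582.

582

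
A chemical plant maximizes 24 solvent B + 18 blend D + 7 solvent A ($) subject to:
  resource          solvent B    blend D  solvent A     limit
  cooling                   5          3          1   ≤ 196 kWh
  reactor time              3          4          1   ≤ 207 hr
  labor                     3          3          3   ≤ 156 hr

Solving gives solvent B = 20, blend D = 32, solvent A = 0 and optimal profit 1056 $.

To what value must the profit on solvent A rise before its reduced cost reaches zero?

12

Binding: cooling and labor. Non-binding: reactor time (19 unused).
Slack constraints have shadow price 0 (complementary slackness).
Dual feasibility on the basic columns requires 5·y_cooling + 3·y_labor = 24, 3·y_cooling + 3·y_labor = 18.
→ y_cooling = 3 and y_labor = 3.
solvent A enters the basis when its profit ≥ yᵀa₃ = 3·1 + 3·3 = 12.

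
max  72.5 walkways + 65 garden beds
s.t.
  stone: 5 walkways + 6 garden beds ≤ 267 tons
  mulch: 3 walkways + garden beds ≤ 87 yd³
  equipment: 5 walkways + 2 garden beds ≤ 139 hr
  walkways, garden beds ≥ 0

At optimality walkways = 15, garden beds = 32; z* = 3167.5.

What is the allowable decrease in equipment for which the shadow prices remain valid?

Binding constraints: stone, equipment. The basis is B = [[5,6],[5,2]] with det -20.
Per unit decrease in equipment, x* moves by d = (-0.3, 0.25).
The basis stays optimal until walkways reaches 0; allowable decrease = 50 hr.

50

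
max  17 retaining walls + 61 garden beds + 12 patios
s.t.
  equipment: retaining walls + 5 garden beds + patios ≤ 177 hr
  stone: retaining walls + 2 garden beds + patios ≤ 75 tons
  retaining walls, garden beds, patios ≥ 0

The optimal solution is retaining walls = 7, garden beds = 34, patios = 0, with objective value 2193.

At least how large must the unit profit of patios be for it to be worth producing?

17

At the optimum: equipment uses 177 of 177 (binding); stone uses 75 of 75 (binding).
From A_Bᵀ y = c: 1·y_equipment + 1·y_stone = 17; 5·y_equipment + 2·y_stone = 61.
Solving: y_equipment = 9, y_stone = 8.
patios enters the basis when its profit ≥ yᵀa₃ = 9·1 + 8·1 = 17.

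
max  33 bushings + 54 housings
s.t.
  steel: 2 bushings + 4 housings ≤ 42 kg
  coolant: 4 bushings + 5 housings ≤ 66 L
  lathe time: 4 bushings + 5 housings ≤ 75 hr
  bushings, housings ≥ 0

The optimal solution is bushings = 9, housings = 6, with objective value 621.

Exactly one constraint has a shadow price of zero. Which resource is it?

steel: 42/42 (binding)
coolant: 66/66 (binding)
lathe time: 66/75 (slack 9)
By complementary slackness, a constraint with positive slack has shadow price 0 → lathe time.

lathe time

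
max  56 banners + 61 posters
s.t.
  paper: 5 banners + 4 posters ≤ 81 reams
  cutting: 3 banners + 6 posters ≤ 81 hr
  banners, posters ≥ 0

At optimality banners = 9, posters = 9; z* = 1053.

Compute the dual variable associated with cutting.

Check each constraint at x*: paper 81/81 (tight); cutting 81/81 (tight).
The binding rows give the dual system: 5·y_paper + 3·y_cutting = 56 and 4·y_paper + 6·y_cutting = 61.
→ y_paper = 8.5 and y_cutting = 4.5.
Shadow price of cutting = 4.5.

4.5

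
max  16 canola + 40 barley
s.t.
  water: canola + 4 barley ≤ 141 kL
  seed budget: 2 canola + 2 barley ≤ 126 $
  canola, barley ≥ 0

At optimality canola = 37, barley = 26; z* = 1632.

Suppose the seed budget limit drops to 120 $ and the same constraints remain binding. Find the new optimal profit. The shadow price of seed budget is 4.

1608

Δb = -6, so new z* = 1632 + (4)·(-6) = 1632 − 24 = 1608.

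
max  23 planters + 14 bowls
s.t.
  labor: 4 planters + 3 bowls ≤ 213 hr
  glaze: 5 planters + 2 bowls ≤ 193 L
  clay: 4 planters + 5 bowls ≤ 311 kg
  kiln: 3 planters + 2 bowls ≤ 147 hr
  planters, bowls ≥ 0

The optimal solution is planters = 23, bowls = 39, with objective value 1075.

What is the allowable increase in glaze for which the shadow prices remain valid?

52

Binding constraints: glaze, kiln. The basis is B = [[5,2],[3,2]] with det 4.
Per unit increase in glaze, x* moves by d = (0.5, -0.75).
The basis stays optimal until bowls reaches 0; allowable increase = 52 L.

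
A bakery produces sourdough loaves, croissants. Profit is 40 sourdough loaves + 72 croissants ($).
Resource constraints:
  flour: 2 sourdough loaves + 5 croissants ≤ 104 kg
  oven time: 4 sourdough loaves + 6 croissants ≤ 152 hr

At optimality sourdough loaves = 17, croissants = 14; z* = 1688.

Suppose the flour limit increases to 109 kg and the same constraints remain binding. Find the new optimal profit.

Both flour and oven time are binding at x*.
The binding rows give the dual system: 2·y_flour + 4·y_oven time = 40 and 5·y_flour + 6·y_oven time = 72.
→ y_flour = 6 and y_oven time = 7.
Δz = y_flour·Δb = 6 × (5) = 30, so new z* = 1688 + 30 = 1718.

1718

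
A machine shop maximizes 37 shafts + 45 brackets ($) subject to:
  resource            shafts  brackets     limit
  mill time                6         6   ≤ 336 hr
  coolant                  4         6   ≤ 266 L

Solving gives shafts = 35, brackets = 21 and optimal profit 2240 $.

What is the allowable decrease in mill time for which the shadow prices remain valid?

Binding constraints: mill time, coolant. The basis is B = [[6,6],[4,6]] with det 12.
Per unit decrease in mill time, x* moves by d = (-0.5, 0.3333).
The basis stays optimal until shafts reaches 0; allowable decrease = 70 hr.

70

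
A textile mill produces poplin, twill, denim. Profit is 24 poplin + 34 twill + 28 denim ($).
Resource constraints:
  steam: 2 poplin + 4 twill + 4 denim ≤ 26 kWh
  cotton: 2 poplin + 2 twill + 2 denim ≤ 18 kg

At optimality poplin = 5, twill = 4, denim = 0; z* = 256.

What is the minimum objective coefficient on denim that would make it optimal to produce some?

34

Both steam and cotton are binding at x*.
From A_Bᵀ y = c: 2·y_steam + 2·y_cotton = 24; 4·y_steam + 2·y_cotton = 34.
→ y_steam = 5 and y_cotton = 7.
denim enters the basis when its profit ≥ yᵀa₃ = 5·4 + 7·2 = 34.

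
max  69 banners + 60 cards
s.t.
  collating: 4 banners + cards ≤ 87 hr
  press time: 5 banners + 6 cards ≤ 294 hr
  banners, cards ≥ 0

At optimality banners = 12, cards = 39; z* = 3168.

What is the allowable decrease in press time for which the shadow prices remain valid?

Binding constraints: collating, press time. The basis is B = [[4,1],[5,6]] with det 19.
Per unit decrease in press time, x* moves by d = (0.0526, -0.2105).
The basis stays optimal until cards reaches 0; allowable decrease = 185.25 hr.

185.25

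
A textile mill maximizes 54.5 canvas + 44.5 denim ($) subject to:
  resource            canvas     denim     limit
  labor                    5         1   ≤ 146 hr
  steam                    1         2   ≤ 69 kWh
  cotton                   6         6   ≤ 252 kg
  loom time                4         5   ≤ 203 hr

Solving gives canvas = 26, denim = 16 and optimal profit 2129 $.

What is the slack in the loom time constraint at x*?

19

loom time used = 4·26 + 5·16 = 184; slack = 203 − 184 = 19.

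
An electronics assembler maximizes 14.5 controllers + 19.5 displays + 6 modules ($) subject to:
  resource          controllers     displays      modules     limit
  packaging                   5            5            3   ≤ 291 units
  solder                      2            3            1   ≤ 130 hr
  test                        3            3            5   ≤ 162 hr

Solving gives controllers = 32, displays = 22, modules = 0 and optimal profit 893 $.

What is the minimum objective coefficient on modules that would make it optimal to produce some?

At the optimum: packaging uses 270 of 291 (slack = 21); solder uses 130 of 130 (binding); test uses 162 of 162 (binding).
By complementary slackness, y = 0 for the non-binding constraint.
Dual feasibility on the basic columns requires 2·y_solder + 3·y_test = 14.5, 3·y_solder + 3·y_test = 19.5.
Solving: y_solder = 5, y_test = 1.5.
modules enters the basis when its profit ≥ yᵀa₃ = 5·1 + 1.5·5 = 12.5.

12.5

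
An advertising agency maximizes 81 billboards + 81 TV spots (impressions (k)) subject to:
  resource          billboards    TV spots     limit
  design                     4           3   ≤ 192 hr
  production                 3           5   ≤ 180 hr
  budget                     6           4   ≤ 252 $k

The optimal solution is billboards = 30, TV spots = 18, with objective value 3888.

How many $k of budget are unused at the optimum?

0

budget used = 6·30 + 4·18 = 252; slack = 252 − 252 = 0.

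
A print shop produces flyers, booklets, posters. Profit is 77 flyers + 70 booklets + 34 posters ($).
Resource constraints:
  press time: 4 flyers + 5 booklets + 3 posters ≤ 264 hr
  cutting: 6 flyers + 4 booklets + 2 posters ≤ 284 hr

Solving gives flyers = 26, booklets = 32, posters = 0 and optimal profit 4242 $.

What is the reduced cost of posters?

Both press time and cutting are binding at x*.
From A_Bᵀ y = c: 4·y_press time + 6·y_cutting = 77; 5·y_press time + 4·y_cutting = 70.
→ y_press time = 8 and y_cutting = 7.5.
Reduced cost of posters: c₃ − yᵀa₃ = 34 − (8·3 + 7.5·2) = 34 − 39 = -5.

-5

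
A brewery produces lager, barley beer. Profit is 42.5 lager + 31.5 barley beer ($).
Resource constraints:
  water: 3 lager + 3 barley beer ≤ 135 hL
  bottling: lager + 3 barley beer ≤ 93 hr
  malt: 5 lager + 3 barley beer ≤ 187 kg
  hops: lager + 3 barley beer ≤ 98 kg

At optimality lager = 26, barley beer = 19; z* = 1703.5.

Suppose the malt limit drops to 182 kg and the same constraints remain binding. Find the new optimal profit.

At the optimum: water uses 135 of 135 (binding); bottling uses 83 of 93 (slack = 10); malt uses 187 of 187 (binding); hops uses 83 of 98 (slack = 15).
Slack constraints have shadow price 0 (complementary slackness).
From A_Bᵀ y = c: 3·y_water + 5·y_malt = 42.5; 3·y_water + 3·y_malt = 31.5.
→ y_water = 5 and y_malt = 5.5.
Δz = y_malt·Δb = 5.5 × (-5) = -27.5, so new z* = 1703.5 − 27.5 = 1676.

1676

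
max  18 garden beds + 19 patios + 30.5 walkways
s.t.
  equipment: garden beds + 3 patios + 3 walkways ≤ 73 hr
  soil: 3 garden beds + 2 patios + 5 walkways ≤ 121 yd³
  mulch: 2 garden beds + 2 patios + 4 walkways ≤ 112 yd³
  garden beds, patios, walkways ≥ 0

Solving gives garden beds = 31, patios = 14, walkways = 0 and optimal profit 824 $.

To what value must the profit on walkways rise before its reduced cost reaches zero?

At the optimum: equipment uses 73 of 73 (binding); soil uses 121 of 121 (binding); mulch uses 90 of 112 (slack = 22).
By complementary slackness, y = 0 for the non-binding constraint.
Dual feasibility on the basic columns requires 1·y_equipment + 3·y_soil = 18, 3·y_equipment + 2·y_soil = 19.
Solving: y_equipment = 3, y_soil = 5.
walkways enters the basis when its profit ≥ yᵀa₃ = 3·3 + 5·5 = 34.

34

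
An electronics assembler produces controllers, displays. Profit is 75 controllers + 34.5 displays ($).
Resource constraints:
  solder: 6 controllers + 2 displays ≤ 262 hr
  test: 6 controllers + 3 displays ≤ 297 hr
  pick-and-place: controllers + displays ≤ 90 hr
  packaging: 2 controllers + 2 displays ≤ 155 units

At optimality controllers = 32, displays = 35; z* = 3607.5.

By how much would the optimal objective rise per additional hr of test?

9.5

Binding: solder and test. Non-binding: pick-and-place (23 unused), packaging (21 unused).
By complementary slackness, y = 0 for the non-binding constraints.
The binding rows give the dual system: 6·y_solder + 6·y_test = 75 and 2·y_solder + 3·y_test = 34.5.
This yields shadow prices y_solder = 3, y_test = 9.5.
Shadow price of test = 9.5.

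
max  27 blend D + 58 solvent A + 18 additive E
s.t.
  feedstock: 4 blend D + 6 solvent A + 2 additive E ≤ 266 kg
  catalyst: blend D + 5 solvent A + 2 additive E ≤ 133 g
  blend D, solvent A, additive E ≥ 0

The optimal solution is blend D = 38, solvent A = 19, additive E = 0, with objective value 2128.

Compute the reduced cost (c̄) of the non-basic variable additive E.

-3

Both feedstock and catalyst are binding at x*.
From A_Bᵀ y = c: 4·y_feedstock + 1·y_catalyst = 27; 6·y_feedstock + 5·y_catalyst = 58.
This yields shadow prices y_feedstock = 5.5, y_catalyst = 5.
Reduced cost of additive E: c₃ − yᵀa₃ = 18 − (5.5·2 + 5·2) = 18 − 21 = -3.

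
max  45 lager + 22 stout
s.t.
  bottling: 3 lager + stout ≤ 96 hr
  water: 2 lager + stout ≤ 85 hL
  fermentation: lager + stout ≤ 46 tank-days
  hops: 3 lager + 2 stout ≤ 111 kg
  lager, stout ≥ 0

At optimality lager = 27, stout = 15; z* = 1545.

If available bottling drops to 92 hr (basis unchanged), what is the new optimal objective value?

1513

Check each constraint at x*: bottling 96/96 (tight); water 69/85 (slack 16); fermentation 42/46 (slack 4); hops 111/111 (tight).
By complementary slackness, y = 0 for the non-binding constraints.
Dual feasibility on the basic columns requires 3·y_bottling + 3·y_hops = 45, 1·y_bottling + 2·y_hops = 22.
This yields shadow prices y_bottling = 8, y_hops = 7.
Δz = y_bottling·Δb = 8 × (-4) = -32, so new z* = 1545 − 32 = 1513.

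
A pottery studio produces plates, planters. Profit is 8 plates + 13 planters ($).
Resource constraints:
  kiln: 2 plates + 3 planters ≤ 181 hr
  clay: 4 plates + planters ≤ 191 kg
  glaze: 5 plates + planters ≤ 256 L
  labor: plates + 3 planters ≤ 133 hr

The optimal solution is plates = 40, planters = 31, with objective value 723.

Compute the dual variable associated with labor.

At the optimum: kiln uses 173 of 181 (slack = 8); clay uses 191 of 191 (binding); glaze uses 231 of 256 (slack = 25); labor uses 133 of 133 (binding).
By complementary slackness, y = 0 for the non-binding constraints.
The binding rows give the dual system: 4·y_clay + 1·y_labor = 8 and 1·y_clay + 3·y_labor = 13.
Solving: y_clay = 1, y_labor = 4.
Shadow price of labor = 4.

4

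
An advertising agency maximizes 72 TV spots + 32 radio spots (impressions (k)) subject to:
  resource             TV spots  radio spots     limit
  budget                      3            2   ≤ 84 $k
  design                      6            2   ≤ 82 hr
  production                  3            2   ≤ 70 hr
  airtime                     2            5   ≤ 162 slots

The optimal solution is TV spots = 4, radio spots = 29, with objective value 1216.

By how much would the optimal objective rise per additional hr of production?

8

Check each constraint at x*: budget 70/84 (slack 14); design 82/82 (tight); production 70/70 (tight); airtime 153/162 (slack 9).
By complementary slackness, y = 0 for the non-binding constraints.
Dual feasibility on the basic columns requires 6·y_design + 3·y_production = 72, 2·y_design + 2·y_production = 32.
Solving: y_design = 8, y_production = 8.
Shadow price of production = 8.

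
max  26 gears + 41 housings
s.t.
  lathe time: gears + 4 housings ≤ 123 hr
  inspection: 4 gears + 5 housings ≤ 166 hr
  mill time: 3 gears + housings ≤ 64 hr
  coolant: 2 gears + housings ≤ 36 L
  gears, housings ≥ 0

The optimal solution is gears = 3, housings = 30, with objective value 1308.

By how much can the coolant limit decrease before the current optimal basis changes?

5.25

Binding constraints: lathe time, coolant. The basis is B = [[1,4],[2,1]] with det -7.
Per unit decrease in coolant, x* moves by d = (-0.5714, 0.1429).
The basis stays optimal until gears reaches 0; allowable decrease = 5.25 L.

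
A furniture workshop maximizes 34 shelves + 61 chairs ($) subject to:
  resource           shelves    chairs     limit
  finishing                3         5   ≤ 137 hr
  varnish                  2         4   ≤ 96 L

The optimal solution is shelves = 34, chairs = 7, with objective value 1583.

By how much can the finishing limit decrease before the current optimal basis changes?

17

Binding constraints: finishing, varnish. The basis is B = [[3,5],[2,4]] with det 2.
Per unit decrease in finishing, x* moves by d = (-2, 1).
The basis stays optimal until shelves reaches 0; allowable decrease = 17 hr.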